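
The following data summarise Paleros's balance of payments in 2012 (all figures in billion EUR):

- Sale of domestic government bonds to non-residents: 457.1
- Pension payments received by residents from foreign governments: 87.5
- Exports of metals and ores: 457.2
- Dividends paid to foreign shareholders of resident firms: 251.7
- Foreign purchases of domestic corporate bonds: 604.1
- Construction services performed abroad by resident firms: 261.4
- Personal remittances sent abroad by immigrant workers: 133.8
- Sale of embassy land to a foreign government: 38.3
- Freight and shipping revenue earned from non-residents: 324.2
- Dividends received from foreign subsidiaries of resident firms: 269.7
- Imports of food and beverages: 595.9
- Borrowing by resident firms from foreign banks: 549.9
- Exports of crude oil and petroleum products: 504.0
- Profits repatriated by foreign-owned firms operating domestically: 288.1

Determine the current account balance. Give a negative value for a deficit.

Goods: -595.9 + 457.2 + 504.0 = 365.3
Services: 261.4 + 324.2 = 585.6
Primary income: -251.7 - 288.1 + 269.7 = -270.1
Secondary income: 87.5 - 133.8 = -46.3
Current account = 365.3 + 585.6 + (-270.1) + (-46.3) = 634.5
(Excluded from the current account — financial account: sale of domestic government bonds to non-residents 457.1, foreign purchases of domestic corporate bonds 604.1, borrowing by resident firms from foreign banks 549.9; capital account: sale of embassy land to a foreign government 38.3.)

634.5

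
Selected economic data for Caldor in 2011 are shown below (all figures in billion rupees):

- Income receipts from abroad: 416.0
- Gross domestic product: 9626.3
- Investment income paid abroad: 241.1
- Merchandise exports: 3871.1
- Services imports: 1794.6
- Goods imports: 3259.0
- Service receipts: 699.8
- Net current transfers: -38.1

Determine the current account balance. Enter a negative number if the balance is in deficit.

-345.9

Goods balance = 3871.1 - 3259.0 = 612.1
Services balance = 699.8 - 1794.6 = -1094.8
Trade balance (goods + services) = 612.1 + (-1094.8) = -482.7
Net primary income = 416.0 - 241.1 = 174.9
Net secondary income = -38.1
Current account = -482.7 + 174.9 + (-38.1) = -345.9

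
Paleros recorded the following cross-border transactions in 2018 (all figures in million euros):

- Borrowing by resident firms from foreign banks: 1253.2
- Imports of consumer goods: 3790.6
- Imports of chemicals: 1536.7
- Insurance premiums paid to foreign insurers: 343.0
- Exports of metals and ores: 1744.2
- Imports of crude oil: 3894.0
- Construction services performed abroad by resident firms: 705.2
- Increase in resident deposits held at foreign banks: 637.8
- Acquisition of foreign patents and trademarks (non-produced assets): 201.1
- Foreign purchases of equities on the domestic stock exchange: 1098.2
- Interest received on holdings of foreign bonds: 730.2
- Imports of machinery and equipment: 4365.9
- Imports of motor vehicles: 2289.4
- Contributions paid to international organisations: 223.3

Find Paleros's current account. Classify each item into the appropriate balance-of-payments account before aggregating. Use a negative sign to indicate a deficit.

Goods: -1536.7 - 4365.9 - 2289.4 - 3894.0 - 3790.6 + 1744.2 = -14132.4
Services: -343.0 + 705.2 = 362.2
Primary income: 730.2
Secondary income: -223.3
Current account = (-14132.4) + 362.2 + 730.2 + (-223.3) = -13263.3
(Excluded from the current account — financial account: borrowing by resident firms from foreign banks 1253.2, increase in resident deposits held at foreign banks 637.8, foreign purchases of equities on the domestic stock exchange 1098.2; capital account: acquisition of foreign patents and trademarks (non-produced assets) 201.1.)

-13263.3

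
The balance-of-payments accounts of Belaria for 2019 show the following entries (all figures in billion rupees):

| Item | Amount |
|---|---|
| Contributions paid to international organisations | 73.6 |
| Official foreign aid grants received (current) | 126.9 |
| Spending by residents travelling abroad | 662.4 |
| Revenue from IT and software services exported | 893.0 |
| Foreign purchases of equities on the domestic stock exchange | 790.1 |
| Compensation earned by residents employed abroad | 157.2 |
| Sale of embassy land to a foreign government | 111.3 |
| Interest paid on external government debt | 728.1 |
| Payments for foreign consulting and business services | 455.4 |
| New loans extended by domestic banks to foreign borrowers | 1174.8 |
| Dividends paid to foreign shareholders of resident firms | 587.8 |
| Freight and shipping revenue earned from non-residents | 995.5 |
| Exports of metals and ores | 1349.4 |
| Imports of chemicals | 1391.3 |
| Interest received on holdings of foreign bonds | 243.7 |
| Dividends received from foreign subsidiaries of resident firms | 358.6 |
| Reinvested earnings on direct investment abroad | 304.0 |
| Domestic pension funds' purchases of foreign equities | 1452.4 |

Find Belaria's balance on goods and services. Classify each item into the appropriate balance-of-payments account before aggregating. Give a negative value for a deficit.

Goods: -1391.3 + 1349.4 = -41.9
Services: -455.4 - 662.4 + 995.5 + 893.0 = 770.7
Trade balance = -41.9 + 770.7 = 728.8
(Excluded from the trade balance — secondary income: contributions paid to international organisations 73.6, official foreign aid grants received (current) 126.9; financial account: foreign purchases of equities on the domestic stock exchange 790.1, new loans extended by domestic banks to foreign borrowers 1174.8, domestic pension funds' purchases of foreign equities 1452.4; primary income: compensation earned by residents employed abroad 157.2, interest paid on external government debt 728.1, dividends paid to foreign shareholders of resident firms 587.8, interest received on holdings of foreign bonds 243.7, dividends received from foreign subsidiaries of resident firms 358.6, reinvested earnings on direct investment abroad 304.0; capital account: sale of embassy land to a foreign government 111.3.)

728.8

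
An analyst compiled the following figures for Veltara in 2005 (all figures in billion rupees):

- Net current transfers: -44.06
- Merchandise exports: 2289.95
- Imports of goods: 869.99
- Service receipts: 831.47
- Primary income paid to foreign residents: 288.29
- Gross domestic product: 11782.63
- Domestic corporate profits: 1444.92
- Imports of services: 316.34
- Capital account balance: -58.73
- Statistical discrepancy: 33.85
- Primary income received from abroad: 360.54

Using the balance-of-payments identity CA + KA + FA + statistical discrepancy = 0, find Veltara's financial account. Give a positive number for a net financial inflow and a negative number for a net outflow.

-1938.40

Goods balance = 2289.95 - 869.99 = 1419.96
Services balance = 831.47 - 316.34 = 515.13
Trade balance (goods + services) = 1419.96 + 515.13 = 1935.09
Net primary income = 360.54 - 288.29 = 72.25
Net secondary income = -44.06
Current account = 1935.09 + 72.25 + (-44.06) = 1963.28
Financial account = -(1963.28 + (-58.73) + 33.85) = -1938.40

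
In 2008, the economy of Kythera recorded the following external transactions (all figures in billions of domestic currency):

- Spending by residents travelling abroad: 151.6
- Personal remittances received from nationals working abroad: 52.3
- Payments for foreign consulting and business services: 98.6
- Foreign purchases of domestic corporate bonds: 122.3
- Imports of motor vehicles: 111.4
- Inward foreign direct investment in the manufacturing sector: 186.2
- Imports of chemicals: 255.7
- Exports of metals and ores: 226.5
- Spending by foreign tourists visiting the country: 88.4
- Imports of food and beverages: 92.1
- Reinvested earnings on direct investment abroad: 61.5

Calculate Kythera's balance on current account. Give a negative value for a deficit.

-280.7

Goods: 226.5 - 255.7 - 92.1 - 111.4 = -232.7
Services: 88.4 - 151.6 - 98.6 = -161.8
Primary income: 61.5
Secondary income: 52.3
Current account = (-232.7) + (-161.8) + 61.5 + 52.3 = -280.7
(Excluded from the current account — financial account: foreign purchases of domestic corporate bonds 122.3, inward foreign direct investment in the manufacturing sector 186.2.)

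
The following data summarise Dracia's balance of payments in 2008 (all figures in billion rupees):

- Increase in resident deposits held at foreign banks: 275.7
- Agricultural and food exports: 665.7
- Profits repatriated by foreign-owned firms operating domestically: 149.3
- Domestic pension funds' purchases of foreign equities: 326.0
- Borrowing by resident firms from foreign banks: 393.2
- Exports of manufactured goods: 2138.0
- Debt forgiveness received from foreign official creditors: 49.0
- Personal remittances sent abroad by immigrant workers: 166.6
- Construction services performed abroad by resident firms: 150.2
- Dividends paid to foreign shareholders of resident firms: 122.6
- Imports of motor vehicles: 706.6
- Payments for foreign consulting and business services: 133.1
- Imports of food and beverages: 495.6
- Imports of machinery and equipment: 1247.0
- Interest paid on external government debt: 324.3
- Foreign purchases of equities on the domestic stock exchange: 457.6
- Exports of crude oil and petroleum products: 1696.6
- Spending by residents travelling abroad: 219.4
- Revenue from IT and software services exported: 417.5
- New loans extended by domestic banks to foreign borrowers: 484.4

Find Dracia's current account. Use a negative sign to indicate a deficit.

Goods: 2138.0 + 1696.6 - 706.6 - 495.6 + 665.7 - 1247.0 = 2051.1
Services: 417.5 + 150.2 - 219.4 - 133.1 = 215.2
Primary income: -149.3 - 122.6 - 324.3 = -596.2
Secondary income: -166.6
Current account = 2051.1 + 215.2 + (-596.2) + (-166.6) = 1503.5
(Excluded from the current account — financial account: increase in resident deposits held at foreign banks 275.7, domestic pension funds' purchases of foreign equities 326.0, borrowing by resident firms from foreign banks 393.2, foreign purchases of equities on the domestic stock exchange 457.6, new loans extended by domestic banks to foreign borrowers 484.4; capital account: debt forgiveness received from foreign official creditors 49.0.)

1503.5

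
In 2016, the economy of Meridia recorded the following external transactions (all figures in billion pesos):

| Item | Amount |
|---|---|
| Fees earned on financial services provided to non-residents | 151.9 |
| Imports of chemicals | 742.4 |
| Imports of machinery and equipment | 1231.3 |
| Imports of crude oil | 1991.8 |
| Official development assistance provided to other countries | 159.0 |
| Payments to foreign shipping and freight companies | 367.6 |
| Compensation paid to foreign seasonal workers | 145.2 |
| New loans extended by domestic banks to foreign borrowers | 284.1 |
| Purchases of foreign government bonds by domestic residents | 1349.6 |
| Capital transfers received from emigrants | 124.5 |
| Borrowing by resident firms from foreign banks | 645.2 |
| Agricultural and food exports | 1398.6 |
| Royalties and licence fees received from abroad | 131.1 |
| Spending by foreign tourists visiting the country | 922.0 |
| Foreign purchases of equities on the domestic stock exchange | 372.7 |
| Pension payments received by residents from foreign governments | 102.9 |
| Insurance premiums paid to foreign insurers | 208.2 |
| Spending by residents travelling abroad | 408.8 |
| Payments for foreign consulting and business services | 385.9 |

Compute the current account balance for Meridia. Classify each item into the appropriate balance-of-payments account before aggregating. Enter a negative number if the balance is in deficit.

Goods: 1398.6 - 742.4 - 1231.3 - 1991.8 = -2566.9
Services: -408.8 - 367.6 - 385.9 + 131.1 - 208.2 + 151.9 + 922.0 = -165.5
Primary income: -145.2
Secondary income: -159.0 + 102.9 = -56.1
Current account = (-2566.9) + (-165.5) + (-145.2) + (-56.1) = -2933.7
(Excluded from the current account — financial account: new loans extended by domestic banks to foreign borrowers 284.1, purchases of foreign government bonds by domestic residents 1349.6, borrowing by resident firms from foreign banks 645.2, foreign purchases of equities on the domestic stock exchange 372.7; capital account: capital transfers received from emigrants 124.5.)

-2933.7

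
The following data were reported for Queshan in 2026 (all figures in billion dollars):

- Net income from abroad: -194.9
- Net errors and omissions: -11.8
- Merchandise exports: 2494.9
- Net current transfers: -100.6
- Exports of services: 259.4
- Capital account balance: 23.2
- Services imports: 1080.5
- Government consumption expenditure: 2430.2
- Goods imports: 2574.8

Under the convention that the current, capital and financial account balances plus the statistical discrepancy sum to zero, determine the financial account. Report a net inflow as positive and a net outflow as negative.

1185.1

Goods balance = 2494.9 - 2574.8 = -79.9
Services balance = 259.4 - 1080.5 = -821.1
Trade balance (goods + services) = -79.9 + (-821.1) = -901.0
Net primary income = -194.9
Net secondary income = -100.6
Current account = -901.0 + (-194.9) + (-100.6) = -1196.5
Financial account = -(-1196.5 + 23.2 + (-11.8)) = 1185.1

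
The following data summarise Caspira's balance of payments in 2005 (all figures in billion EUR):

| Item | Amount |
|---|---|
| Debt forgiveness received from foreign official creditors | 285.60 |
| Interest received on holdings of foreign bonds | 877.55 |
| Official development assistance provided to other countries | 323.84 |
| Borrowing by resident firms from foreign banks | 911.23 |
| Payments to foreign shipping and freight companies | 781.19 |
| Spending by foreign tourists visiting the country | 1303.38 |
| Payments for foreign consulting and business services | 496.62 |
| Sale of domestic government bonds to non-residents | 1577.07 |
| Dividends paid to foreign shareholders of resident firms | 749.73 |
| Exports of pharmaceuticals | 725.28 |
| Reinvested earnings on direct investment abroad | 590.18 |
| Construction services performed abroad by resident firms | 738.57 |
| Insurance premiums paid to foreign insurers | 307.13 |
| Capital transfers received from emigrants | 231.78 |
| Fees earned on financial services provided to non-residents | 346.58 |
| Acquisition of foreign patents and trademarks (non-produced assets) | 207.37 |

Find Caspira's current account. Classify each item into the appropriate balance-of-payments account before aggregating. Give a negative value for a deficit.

Goods: 725.28
Services: 1303.38 - 307.13 + 346.58 - 781.19 - 496.62 + 738.57 = 803.59
Primary income: -749.73 + 877.55 + 590.18 = 718.00
Secondary income: -323.84
Current account = 725.28 + 803.59 + 718.00 + (-323.84) = 1923.03
(Excluded from the current account — capital account: debt forgiveness received from foreign official creditors 285.60, capital transfers received from emigrants 231.78, acquisition of foreign patents and trademarks (non-produced assets) 207.37; financial account: borrowing by resident firms from foreign banks 911.23, sale of domestic government bonds to non-residents 1577.07.)

1923.03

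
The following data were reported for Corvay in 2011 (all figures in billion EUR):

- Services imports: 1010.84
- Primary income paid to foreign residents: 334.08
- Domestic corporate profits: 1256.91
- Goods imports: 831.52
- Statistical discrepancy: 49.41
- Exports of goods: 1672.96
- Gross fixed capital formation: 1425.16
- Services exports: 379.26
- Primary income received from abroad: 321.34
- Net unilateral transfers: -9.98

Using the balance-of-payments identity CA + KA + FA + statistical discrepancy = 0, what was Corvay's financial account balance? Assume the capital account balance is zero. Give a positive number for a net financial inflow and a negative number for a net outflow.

Goods balance = 1672.96 - 831.52 = 841.44
Services balance = 379.26 - 1010.84 = -631.58
Trade balance (goods + services) = 841.44 + (-631.58) = 209.86
Net primary income = 321.34 - 334.08 = -12.74
Net secondary income = -9.98
Current account = 209.86 + (-12.74) + (-9.98) = 187.14
Financial account = -(187.14 + 49.41) = -236.55

-236.55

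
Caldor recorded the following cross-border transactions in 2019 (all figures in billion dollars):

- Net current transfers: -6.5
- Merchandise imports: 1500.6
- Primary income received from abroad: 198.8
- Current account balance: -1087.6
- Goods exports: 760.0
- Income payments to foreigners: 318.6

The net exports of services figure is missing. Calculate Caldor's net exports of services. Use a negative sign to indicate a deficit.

-220.7

Current account = goods balance + services balance + net primary income + net secondary income
Sum of the known components = -866.9
Net exports of services = CA - (known components) = -1087.6 - (-866.9) = -220.7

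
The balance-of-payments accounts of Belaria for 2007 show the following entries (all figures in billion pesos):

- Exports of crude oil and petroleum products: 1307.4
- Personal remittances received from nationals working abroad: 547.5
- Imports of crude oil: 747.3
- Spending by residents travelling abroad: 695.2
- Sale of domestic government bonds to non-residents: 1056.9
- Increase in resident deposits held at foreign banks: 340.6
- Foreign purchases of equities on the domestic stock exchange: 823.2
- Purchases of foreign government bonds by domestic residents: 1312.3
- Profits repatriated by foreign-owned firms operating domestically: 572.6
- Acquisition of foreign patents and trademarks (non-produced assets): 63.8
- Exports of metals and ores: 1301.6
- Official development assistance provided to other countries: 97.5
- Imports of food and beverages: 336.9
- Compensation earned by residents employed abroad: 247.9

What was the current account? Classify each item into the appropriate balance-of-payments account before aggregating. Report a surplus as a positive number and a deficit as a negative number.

Goods: -747.3 - 336.9 + 1307.4 + 1301.6 = 1524.8
Services: -695.2
Primary income: 247.9 - 572.6 = -324.7
Secondary income: 547.5 - 97.5 = 450.0
Current account = 1524.8 + (-695.2) + (-324.7) + 450.0 = 954.9
(Excluded from the current account — financial account: sale of domestic government bonds to non-residents 1056.9, increase in resident deposits held at foreign banks 340.6, foreign purchases of equities on the domestic stock exchange 823.2, purchases of foreign government bonds by domestic residents 1312.3; capital account: acquisition of foreign patents and trademarks (non-produced assets) 63.8.)

954.9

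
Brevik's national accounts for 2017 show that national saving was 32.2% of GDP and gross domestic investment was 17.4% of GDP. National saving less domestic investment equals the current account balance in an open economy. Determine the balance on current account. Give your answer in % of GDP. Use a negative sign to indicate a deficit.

S - I = CA (net lending to the rest of the world).
CA = S - I = 32.2 - 17.4 = 14.8

14.8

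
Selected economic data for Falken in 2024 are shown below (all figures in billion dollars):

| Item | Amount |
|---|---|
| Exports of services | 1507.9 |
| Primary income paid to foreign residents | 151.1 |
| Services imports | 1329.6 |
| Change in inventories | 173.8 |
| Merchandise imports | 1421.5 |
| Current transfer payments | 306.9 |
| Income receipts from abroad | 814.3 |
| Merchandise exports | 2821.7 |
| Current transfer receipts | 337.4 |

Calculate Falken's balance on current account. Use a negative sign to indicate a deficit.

Goods balance = 2821.7 - 1421.5 = 1400.2
Services balance = 1507.9 - 1329.6 = 178.3
Trade balance (goods + services) = 1400.2 + 178.3 = 1578.5
Net primary income = 814.3 - 151.1 = 663.2
Net secondary income = 337.4 - 306.9 = 30.5
Current account = 1578.5 + 663.2 + 30.5 = 2272.2

2272.2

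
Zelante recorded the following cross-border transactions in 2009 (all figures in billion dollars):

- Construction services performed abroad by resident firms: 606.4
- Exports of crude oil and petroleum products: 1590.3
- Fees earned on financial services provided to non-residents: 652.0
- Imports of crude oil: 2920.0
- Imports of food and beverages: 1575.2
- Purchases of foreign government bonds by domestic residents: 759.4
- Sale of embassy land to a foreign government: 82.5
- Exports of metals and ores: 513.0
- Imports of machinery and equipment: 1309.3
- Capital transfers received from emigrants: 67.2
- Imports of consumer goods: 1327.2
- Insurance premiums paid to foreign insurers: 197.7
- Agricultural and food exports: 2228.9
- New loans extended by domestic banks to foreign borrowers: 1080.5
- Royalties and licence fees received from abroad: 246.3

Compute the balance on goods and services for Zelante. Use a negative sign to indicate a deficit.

-1492.5

Goods: -1309.3 - 1575.2 - 2920.0 + 513.0 + 1590.3 + 2228.9 - 1327.2 = -2799.5
Services: 652.0 + 606.4 + 246.3 - 197.7 = 1307.0
Trade balance = -2799.5 + 1307.0 = -1492.5
(Excluded from the trade balance — financial account: purchases of foreign government bonds by domestic residents 759.4, new loans extended by domestic banks to foreign borrowers 1080.5; capital account: sale of embassy land to a foreign government 82.5, capital transfers received from emigrants 67.2.)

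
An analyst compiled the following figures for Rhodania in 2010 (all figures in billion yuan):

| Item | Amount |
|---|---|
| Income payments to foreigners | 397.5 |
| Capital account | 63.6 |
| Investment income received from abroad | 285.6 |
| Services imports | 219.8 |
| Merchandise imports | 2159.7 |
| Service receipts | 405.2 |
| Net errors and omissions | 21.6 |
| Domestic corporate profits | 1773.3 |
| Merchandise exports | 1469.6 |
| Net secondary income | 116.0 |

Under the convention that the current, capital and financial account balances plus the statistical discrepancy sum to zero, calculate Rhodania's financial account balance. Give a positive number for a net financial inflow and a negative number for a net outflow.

Goods balance = 1469.6 - 2159.7 = -690.1
Services balance = 405.2 - 219.8 = 185.4
Trade balance (goods + services) = -690.1 + 185.4 = -504.7
Net primary income = 285.6 - 397.5 = -111.9
Net secondary income = 116.0
Current account = -504.7 + (-111.9) + 116.0 = -500.6
Financial account = -(-500.6 + 63.6 + 21.6) = 415.4

415.4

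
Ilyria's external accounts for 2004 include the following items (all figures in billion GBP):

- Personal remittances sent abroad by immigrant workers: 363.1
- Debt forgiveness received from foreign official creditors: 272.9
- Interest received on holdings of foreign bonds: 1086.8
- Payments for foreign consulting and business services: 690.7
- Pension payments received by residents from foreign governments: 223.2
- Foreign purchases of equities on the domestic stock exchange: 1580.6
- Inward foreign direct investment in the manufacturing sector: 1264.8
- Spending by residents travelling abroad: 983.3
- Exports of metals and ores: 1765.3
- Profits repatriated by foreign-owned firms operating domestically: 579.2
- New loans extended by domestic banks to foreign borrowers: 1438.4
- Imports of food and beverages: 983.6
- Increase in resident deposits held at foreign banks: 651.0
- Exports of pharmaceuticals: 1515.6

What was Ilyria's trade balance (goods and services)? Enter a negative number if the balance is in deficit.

Goods: -983.6 + 1515.6 + 1765.3 = 2297.3
Services: -983.3 - 690.7 = -1674.0
Trade balance = 2297.3 + (-1674.0) = 623.3
(Excluded from the trade balance — secondary income: personal remittances sent abroad by immigrant workers 363.1, pension payments received by residents from foreign governments 223.2; capital account: debt forgiveness received from foreign official creditors 272.9; primary income: interest received on holdings of foreign bonds 1086.8, profits repatriated by foreign-owned firms operating domestically 579.2; financial account: foreign purchases of equities on the domestic stock exchange 1580.6, inward foreign direct investment in the manufacturing sector 1264.8, new loans extended by domestic banks to foreign borrowers 1438.4, increase in resident deposits held at foreign banks 651.0.)

623.3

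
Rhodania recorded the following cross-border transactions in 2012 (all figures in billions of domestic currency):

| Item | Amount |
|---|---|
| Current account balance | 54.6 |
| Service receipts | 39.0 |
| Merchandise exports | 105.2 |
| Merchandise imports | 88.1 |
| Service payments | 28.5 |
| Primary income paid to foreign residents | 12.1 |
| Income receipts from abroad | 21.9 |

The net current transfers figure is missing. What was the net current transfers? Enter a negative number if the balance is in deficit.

17.2

Current account = goods balance + services balance + net primary income + net secondary income
Sum of the known components = 37.4
Net current transfers = CA - (known components) = 54.6 - 37.4 = 17.2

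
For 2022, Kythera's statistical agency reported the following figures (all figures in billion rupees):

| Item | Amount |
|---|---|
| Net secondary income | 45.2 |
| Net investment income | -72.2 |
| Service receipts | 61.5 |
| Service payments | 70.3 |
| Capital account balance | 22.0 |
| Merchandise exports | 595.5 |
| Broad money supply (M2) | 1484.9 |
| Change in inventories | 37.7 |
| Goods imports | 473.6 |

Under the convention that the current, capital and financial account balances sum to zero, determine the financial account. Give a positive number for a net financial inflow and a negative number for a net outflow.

-108.1

Goods balance = 595.5 - 473.6 = 121.9
Services balance = 61.5 - 70.3 = -8.8
Trade balance (goods + services) = 121.9 + (-8.8) = 113.1
Net primary income = -72.2
Net secondary income = 45.2
Current account = 113.1 + (-72.2) + 45.2 = 86.1
Financial account = -(86.1 + 22.0) = -108.1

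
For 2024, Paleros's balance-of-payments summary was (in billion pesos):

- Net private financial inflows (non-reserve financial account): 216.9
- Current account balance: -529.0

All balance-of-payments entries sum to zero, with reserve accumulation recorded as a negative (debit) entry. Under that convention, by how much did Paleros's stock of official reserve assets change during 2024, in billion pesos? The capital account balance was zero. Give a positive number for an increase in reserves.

-312.1

Official reserve transactions balance = -((-529.0) + 216.9) = 312.1
An accumulation of reserves is recorded as a debit (negative entry), so the change in the stock of reserves is the negative of that balance.
Change in official reserves = -(312.1) = -312.1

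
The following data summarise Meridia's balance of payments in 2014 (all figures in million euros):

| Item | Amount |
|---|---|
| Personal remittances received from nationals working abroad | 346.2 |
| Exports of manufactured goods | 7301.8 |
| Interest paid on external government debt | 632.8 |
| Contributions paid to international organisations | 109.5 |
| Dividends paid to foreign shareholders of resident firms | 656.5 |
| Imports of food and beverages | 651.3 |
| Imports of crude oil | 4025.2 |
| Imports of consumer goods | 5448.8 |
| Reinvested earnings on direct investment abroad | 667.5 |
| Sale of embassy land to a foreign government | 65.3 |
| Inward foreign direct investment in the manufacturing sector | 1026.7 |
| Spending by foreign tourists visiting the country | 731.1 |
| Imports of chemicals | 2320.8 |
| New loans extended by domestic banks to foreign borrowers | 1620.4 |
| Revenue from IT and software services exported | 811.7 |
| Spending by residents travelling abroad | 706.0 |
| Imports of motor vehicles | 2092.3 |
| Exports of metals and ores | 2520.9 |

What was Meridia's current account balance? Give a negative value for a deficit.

-4264.0

Goods: -4025.2 - 5448.8 - 2092.3 - 2320.8 + 7301.8 - 651.3 + 2520.9 = -4715.7
Services: 731.1 - 706.0 + 811.7 = 836.8
Primary income: 667.5 - 656.5 - 632.8 = -621.8
Secondary income: 346.2 - 109.5 = 236.7
Current account = (-4715.7) + 836.8 + (-621.8) + 236.7 = -4264.0
(Excluded from the current account — capital account: sale of embassy land to a foreign government 65.3; financial account: inward foreign direct investment in the manufacturing sector 1026.7, new loans extended by domestic banks to foreign borrowers 1620.4.)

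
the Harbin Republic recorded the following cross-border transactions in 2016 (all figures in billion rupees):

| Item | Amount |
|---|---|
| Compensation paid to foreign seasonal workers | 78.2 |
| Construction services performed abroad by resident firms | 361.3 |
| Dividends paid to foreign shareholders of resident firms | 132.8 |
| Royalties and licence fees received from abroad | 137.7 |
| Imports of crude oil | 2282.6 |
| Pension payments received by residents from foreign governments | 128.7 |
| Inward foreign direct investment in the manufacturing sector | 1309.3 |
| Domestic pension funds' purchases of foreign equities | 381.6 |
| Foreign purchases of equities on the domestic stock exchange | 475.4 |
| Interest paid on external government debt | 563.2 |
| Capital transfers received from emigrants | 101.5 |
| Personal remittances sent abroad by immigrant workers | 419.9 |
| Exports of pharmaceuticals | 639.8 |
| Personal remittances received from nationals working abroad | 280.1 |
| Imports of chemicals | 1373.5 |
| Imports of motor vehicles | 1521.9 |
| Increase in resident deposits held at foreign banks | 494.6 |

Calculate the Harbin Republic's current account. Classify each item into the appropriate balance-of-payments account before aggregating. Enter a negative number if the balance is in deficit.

Goods: -1373.5 + 639.8 - 2282.6 - 1521.9 = -4538.2
Services: 137.7 + 361.3 = 499.0
Primary income: -563.2 - 78.2 - 132.8 = -774.2
Secondary income: 280.1 - 419.9 + 128.7 = -11.1
Current account = (-4538.2) + 499.0 + (-774.2) + (-11.1) = -4824.5
(Excluded from the current account — financial account: inward foreign direct investment in the manufacturing sector 1309.3, domestic pension funds' purchases of foreign equities 381.6, foreign purchases of equities on the domestic stock exchange 475.4, increase in resident deposits held at foreign banks 494.6; capital account: capital transfers received from emigrants 101.5.)

-4824.5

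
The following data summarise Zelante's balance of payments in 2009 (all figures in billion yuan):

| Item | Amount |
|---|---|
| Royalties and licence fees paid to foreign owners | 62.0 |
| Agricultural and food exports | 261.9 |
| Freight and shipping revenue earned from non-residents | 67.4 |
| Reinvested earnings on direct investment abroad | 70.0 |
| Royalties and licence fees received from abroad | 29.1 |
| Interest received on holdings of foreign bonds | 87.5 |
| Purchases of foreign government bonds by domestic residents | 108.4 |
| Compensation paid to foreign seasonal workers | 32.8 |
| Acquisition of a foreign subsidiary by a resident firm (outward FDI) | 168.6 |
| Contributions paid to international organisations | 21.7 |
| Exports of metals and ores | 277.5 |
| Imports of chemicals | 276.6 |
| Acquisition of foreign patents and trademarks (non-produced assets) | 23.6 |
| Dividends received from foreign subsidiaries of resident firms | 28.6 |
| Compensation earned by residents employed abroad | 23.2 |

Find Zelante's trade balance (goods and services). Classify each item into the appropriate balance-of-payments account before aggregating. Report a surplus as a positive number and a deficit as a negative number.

297.3

Goods: -276.6 + 277.5 + 261.9 = 262.8
Services: -62.0 + 29.1 + 67.4 = 34.5
Trade balance = 262.8 + 34.5 = 297.3
(Excluded from the trade balance — primary income: reinvested earnings on direct investment abroad 70.0, interest received on holdings of foreign bonds 87.5, compensation paid to foreign seasonal workers 32.8, dividends received from foreign subsidiaries of resident firms 28.6, compensation earned by residents employed abroad 23.2; financial account: purchases of foreign government bonds by domestic residents 108.4, acquisition of a foreign subsidiary by a resident firm (outward FDI) 168.6; secondary income: contributions paid to international organisations 21.7; capital account: acquisition of foreign patents and trademarks (non-produced assets) 23.6.)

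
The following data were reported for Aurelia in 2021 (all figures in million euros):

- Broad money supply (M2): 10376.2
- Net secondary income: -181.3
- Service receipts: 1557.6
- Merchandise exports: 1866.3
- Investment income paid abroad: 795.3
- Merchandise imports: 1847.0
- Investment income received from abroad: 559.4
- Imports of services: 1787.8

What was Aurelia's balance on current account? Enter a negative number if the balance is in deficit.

Goods balance = 1866.3 - 1847.0 = 19.3
Services balance = 1557.6 - 1787.8 = -230.2
Trade balance (goods + services) = 19.3 + (-230.2) = -210.9
Net primary income = 559.4 - 795.3 = -235.9
Net secondary income = -181.3
Current account = -210.9 + (-235.9) + (-181.3) = -628.1

-628.1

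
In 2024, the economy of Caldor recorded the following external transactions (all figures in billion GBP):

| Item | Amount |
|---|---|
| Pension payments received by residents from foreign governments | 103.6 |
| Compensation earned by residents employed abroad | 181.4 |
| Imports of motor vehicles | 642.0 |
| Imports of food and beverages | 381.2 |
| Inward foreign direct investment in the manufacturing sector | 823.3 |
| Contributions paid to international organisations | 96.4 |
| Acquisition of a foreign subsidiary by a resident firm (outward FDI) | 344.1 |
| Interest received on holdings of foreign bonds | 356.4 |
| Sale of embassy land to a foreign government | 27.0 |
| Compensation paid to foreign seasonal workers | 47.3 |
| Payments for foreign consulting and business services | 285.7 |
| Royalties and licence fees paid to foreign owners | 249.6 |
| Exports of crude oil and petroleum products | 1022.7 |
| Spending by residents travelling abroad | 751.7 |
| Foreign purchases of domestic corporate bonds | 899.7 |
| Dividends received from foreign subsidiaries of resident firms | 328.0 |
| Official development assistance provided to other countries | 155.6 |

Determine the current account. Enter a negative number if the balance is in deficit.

-617.4

Goods: -381.2 - 642.0 + 1022.7 = -0.5
Services: -249.6 - 751.7 - 285.7 = -1287.0
Primary income: 328.0 + 356.4 + 181.4 - 47.3 = 818.5
Secondary income: -96.4 + 103.6 - 155.6 = -148.4
Current account = (-0.5) + (-1287.0) + 818.5 + (-148.4) = -617.4
(Excluded from the current account — financial account: inward foreign direct investment in the manufacturing sector 823.3, acquisition of a foreign subsidiary by a resident firm (outward FDI) 344.1, foreign purchases of domestic corporate bonds 899.7; capital account: sale of embassy land to a foreign government 27.0.)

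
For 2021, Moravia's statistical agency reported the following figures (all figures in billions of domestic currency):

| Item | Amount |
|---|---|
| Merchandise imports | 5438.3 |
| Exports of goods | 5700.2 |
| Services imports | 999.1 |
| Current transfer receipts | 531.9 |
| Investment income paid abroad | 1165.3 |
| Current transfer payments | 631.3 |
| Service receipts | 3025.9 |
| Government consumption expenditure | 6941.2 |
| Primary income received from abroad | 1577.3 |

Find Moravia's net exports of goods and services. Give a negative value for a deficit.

2288.7

Goods balance = 5700.2 - 5438.3 = 261.9
Services balance = 3025.9 - 999.1 = 2026.8
Trade balance (goods + services) = 261.9 + 2026.8 = 2288.7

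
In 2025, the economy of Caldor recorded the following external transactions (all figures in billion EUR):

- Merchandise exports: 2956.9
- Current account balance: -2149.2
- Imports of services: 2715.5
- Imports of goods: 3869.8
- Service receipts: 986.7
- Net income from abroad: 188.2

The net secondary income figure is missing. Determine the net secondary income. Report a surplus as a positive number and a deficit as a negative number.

304.3

Current account = goods balance + services balance + net primary income + net secondary income
Sum of the known components = -2453.5
Net secondary income = CA - (known components) = -2149.2 - (-2453.5) = 304.3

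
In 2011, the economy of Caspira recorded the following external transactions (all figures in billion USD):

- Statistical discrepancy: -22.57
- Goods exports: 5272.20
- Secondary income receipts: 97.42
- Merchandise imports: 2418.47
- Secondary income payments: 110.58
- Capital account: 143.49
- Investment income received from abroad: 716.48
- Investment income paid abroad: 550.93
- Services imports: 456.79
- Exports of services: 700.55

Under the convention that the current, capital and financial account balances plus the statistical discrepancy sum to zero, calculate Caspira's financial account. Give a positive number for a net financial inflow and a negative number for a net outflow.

-3370.80

Goods balance = 5272.20 - 2418.47 = 2853.73
Services balance = 700.55 - 456.79 = 243.76
Trade balance (goods + services) = 2853.73 + 243.76 = 3097.49
Net primary income = 716.48 - 550.93 = 165.55
Net secondary income = 97.42 - 110.58 = -13.16
Current account = 3097.49 + 165.55 + (-13.16) = 3249.88
Financial account = -(3249.88 + 143.49 + (-22.57)) = -3370.80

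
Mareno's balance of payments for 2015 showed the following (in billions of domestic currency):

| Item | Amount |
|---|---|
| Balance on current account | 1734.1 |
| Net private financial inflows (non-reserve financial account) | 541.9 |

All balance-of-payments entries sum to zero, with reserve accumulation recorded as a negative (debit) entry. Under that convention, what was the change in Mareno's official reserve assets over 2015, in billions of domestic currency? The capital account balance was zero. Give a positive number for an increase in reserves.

Official reserve transactions balance = -(1734.1 + 541.9) = -2276.0
An accumulation of reserves is recorded as a debit (negative entry), so the change in the stock of reserves is the negative of that balance.
Change in official reserves = -(-2276.0) = 2276.0

2276.0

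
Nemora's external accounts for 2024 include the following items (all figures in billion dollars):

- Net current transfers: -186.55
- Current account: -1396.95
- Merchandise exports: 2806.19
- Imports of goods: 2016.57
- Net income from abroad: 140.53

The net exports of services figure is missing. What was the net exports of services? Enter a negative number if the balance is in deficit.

Current account = goods balance + services balance + net primary income + net secondary income
Sum of the known components = 743.60
Net exports of services = CA - (known components) = -1396.95 - 743.60 = -2140.55

-2140.55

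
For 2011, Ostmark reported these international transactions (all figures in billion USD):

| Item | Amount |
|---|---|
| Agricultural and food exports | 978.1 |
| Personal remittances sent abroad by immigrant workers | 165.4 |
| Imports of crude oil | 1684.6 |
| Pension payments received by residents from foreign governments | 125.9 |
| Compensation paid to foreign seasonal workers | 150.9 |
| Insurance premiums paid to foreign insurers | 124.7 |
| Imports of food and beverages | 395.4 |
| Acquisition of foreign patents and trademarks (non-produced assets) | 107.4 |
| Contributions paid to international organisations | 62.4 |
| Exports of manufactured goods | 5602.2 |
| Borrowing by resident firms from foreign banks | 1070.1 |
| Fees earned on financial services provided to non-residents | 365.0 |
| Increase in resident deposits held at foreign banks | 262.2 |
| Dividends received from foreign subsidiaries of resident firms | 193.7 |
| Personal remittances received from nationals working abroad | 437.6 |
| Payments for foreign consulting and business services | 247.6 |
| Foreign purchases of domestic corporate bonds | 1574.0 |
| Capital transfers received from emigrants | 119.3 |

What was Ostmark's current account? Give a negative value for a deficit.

4871.5

Goods: -395.4 + 5602.2 - 1684.6 + 978.1 = 4500.3
Services: 365.0 - 247.6 - 124.7 = -7.3
Primary income: -150.9 + 193.7 = 42.8
Secondary income: -165.4 + 125.9 - 62.4 + 437.6 = 335.7
Current account = 4500.3 + (-7.3) + 42.8 + 335.7 = 4871.5
(Excluded from the current account — capital account: acquisition of foreign patents and trademarks (non-produced assets) 107.4, capital transfers received from emigrants 119.3; financial account: borrowing by resident firms from foreign banks 1070.1, increase in resident deposits held at foreign banks 262.2, foreign purchases of domestic corporate bonds 1574.0.)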